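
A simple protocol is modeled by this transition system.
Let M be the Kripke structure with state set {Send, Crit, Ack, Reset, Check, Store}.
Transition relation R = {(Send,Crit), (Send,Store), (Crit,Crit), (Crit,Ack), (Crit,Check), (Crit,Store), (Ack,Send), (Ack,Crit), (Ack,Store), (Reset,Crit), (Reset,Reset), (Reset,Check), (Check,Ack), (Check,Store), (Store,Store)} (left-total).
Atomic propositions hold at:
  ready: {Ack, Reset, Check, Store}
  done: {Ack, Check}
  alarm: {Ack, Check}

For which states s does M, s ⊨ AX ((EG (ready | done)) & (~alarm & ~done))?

Sat(ready | done) = {Ack, Reset, Check, Store}
EG (ready | done): greatest fixpoint, start Z0 = {Ack, Reset, Check, Store}, keep only states in Sat with some successor in Z. Already a fixed point.
Sat(EG (ready | done)) = {Ack, Reset, Check, Store}
Sat(~alarm) = {Send, Crit, Reset, Store}
Sat(~done) = {Send, Crit, Reset, Store}
Sat(~alarm & ~done) = {Send, Crit, Reset, Store}
Sat((EG (ready | done)) & (~alarm & ~done)) = {Reset, Store}
Sat(AX ((EG (ready | done)) & (~alarm & ~done))) = {s : every successor in {Reset, Store}} = {Store}

{Store}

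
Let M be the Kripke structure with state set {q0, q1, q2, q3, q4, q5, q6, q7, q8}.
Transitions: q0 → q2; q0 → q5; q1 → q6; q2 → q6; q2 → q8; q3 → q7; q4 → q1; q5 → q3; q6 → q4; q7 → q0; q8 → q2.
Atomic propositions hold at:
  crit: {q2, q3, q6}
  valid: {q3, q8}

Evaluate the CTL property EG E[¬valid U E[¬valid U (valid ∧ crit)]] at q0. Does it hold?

Yes

Sat(¬valid) = {q0, q1, q2, q4, q5, q6, q7}
Sat(valid ∧ crit) = {q3}
E[¬valid U (valid ∧ crit)]: least fixpoint, start Z0 = Sat((valid ∧ crit)) = {q3}, add states in Sat(¬valid) with some successor in Z. Z1 = {q3, q5}; Z2 = {q0, q3, q5}; Z3 = {q0, q3, q5, q7}; fixed.
Sat(E[¬valid U (valid ∧ crit)]) = {q0, q3, q5, q7}
E[¬valid U E[¬valid U (valid ∧ crit)]]: least fixpoint, start Z0 = Sat(E[¬valid U (valid ∧ crit)]) = {q0, q3, q5, q7}, add states in Sat(¬valid) with some successor in Z. Already a fixed point.
Sat(E[¬valid U E[¬valid U (valid ∧ crit)]]) = {q0, q3, q5, q7}
EG E[¬valid U E[¬valid U (valid ∧ crit)]]: greatest fixpoint, start Z0 = {q0, q3, q5, q7}, keep only states in Sat with some successor in Z. Already a fixed point.
Sat(EG E[¬valid U E[¬valid U (valid ∧ crit)]]) = {q0, q3, q5, q7}
q0 ∈ Sat(EG E[¬valid U E[¬valid U (valid ∧ crit)]]) = {q0, q3, q5, q7}, so the formula holds at q0.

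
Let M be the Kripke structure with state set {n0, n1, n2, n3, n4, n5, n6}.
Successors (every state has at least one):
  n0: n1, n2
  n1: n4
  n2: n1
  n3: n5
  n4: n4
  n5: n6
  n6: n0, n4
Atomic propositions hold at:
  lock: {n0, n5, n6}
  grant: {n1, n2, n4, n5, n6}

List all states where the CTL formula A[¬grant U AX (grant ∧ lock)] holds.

Sat(¬grant) = {n0, n3}
Sat(grant ∧ lock) = {n5, n6}
Sat(AX (grant ∧ lock)) = {s : every successor in {n5, n6}} = {n3, n5}
A[¬grant U AX (grant ∧ lock)]: least fixpoint, start Z0 = Sat(AX (grant ∧ lock)) = {n3, n5}, add states in Sat(¬grant) with every successor in Z. Already a fixed point.
Sat(A[¬grant U AX (grant ∧ lock)]) = {n3, n5}

{n3, n5}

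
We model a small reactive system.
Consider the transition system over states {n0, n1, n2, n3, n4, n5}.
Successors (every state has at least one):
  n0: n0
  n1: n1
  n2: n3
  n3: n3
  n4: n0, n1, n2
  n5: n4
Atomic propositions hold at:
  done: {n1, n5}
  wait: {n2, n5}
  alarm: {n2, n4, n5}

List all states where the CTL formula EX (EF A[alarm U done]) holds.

{n1, n4, n5}

A[alarm U done]: least fixpoint, start Z0 = Sat(done) = {n1, n5}, add states in Sat(alarm) with every successor in Z. Already a fixed point.
Sat(A[alarm U done]) = {n1, n5}
EF A[alarm U done]: least fixpoint, start Z0 = {n1, n5}, add states with some successor in Z. Z1 = {n1, n4, n5}; fixed.
Sat(EF A[alarm U done]) = {n1, n4, n5}
Sat(EX (EF A[alarm U done])) = {s : some successor in {n1, n4, n5}} = {n1, n4, n5}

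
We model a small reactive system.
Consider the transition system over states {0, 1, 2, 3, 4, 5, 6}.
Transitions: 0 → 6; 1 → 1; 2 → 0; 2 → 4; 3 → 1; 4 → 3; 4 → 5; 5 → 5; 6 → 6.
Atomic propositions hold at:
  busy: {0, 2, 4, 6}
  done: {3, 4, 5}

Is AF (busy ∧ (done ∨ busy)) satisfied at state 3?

Sat(done ∨ busy) = {0, 2, 3, 4, 5, 6}
Sat(busy ∧ (done ∨ busy)) = {0, 2, 4, 6}
AF (busy ∧ (done ∨ busy)): least fixpoint, start Z0 = {0, 2, 4, 6}, add states with every successor in Z. Already a fixed point.
Sat(AF (busy ∧ (done ∨ busy))) = {0, 2, 4, 6}
3 ∉ Sat(AF (busy ∧ (done ∨ busy))) = {0, 2, 4, 6}, so the formula does not hold at 3.

No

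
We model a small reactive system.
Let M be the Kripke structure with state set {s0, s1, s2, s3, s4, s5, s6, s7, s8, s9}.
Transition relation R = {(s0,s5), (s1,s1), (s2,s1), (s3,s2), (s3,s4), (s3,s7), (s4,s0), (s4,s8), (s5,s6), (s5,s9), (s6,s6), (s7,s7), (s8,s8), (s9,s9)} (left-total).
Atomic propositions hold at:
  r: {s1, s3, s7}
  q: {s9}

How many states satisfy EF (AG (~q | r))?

9

Sat(~q) = {s0, s1, s2, s3, s4, s5, s6, s7, s8}
Sat(~q | r) = {s0, s1, s2, s3, s4, s5, s6, s7, s8}
AG (~q | r): greatest fixpoint, start Z0 = {s0, s1, s2, s3, s4, s5, s6, s7, s8}, keep only states in Sat with every successor in Z. Z1 = {s0, s1, s2, s3, s4, s6, s7, s8}; Z2 = {s1, s2, s3, s4, s6, s7, s8}; Z3 = {s1, s2, s3, s6, s7, s8}; Z4 = {s1, s2, s6, s7, s8}; fixed.
Sat(AG (~q | r)) = {s1, s2, s6, s7, s8}
EF (AG (~q | r)): least fixpoint, start Z0 = {s1, s2, s6, s7, s8}, add states with some successor in Z. Z1 = {s1, s2, s3, s4, s5, s6, s7, s8}; Z2 = {s0, s1, s2, s3, s4, s5, s6, s7, s8}; fixed.
Sat(EF (AG (~q | r))) = {s0, s1, s2, s3, s4, s5, s6, s7, s8}
|Sat(EF (AG (~q | r)))| = |{s0, s1, s2, s3, s4, s5, s6, s7, s8}| = 9.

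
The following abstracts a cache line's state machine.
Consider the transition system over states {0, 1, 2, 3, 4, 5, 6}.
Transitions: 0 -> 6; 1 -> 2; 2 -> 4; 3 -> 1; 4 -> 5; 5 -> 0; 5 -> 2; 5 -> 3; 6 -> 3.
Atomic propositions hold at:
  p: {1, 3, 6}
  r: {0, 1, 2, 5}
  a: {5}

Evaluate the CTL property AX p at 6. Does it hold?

Yes

Sat(AX p) = {s : every successor in {1, 3, 6}} = {0, 3, 6}
6 ∈ Sat(AX p) = {0, 3, 6}, so the formula holds at 6.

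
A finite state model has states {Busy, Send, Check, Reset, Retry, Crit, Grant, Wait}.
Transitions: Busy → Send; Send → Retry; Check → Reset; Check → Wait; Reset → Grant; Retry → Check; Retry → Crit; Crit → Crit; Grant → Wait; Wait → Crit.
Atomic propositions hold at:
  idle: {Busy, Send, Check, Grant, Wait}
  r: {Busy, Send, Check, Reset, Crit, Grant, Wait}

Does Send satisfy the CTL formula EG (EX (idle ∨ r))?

Sat(idle ∨ r) = {Busy, Send, Check, Reset, Crit, Grant, Wait}
Sat(EX (idle ∨ r)) = {s : some successor in {Busy, Send, Check, Reset, Crit, Grant, Wait}} = {Busy, Check, Reset, Retry, Crit, Grant, Wait}
EG (EX (idle ∨ r)): greatest fixpoint, start Z0 = {Busy, Check, Reset, Retry, Crit, Grant, Wait}, keep only states in Sat with some successor in Z. Z1 = {Check, Reset, Retry, Crit, Grant, Wait}; fixed.
Sat(EG (EX (idle ∨ r))) = {Check, Reset, Retry, Crit, Grant, Wait}
Send ∉ Sat(EG (EX (idle ∨ r))) = {Check, Reset, Retry, Crit, Grant, Wait}, so the formula does not hold at Send.

No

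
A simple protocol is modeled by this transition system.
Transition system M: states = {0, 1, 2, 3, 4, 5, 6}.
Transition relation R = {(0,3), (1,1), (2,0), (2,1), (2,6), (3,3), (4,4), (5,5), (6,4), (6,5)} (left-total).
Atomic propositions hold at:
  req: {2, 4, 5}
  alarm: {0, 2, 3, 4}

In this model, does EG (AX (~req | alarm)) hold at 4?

Yes

Sat(~req) = {0, 1, 3, 6}
Sat(~req | alarm) = {0, 1, 2, 3, 4, 6}
Sat(AX (~req | alarm)) = {s : every successor in {0, 1, 2, 3, 4, 6}} = {0, 1, 2, 3, 4}
EG (AX (~req | alarm)): greatest fixpoint, start Z0 = {0, 1, 2, 3, 4}, keep only states in Sat with some successor in Z. Already a fixed point.
Sat(EG (AX (~req | alarm))) = {0, 1, 2, 3, 4}
4 ∈ Sat(EG (AX (~req | alarm))) = {0, 1, 2, 3, 4}, so the formula holds at 4.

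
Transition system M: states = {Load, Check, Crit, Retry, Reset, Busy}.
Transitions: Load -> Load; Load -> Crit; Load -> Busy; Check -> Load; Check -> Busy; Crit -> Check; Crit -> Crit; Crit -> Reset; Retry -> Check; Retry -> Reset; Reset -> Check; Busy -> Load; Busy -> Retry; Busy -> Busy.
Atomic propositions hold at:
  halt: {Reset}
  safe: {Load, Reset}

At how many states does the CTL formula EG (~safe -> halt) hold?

1

Sat(~safe) = {Check, Crit, Retry, Busy}
Sat(~safe -> halt) = {Load, Reset}
EG (~safe -> halt): greatest fixpoint, start Z0 = {Load, Reset}, keep only states in Sat with some successor in Z. Z1 = {Load}; fixed.
Sat(EG (~safe -> halt)) = {Load}
|Sat(EG (~safe -> halt))| = |{Load}| = 1.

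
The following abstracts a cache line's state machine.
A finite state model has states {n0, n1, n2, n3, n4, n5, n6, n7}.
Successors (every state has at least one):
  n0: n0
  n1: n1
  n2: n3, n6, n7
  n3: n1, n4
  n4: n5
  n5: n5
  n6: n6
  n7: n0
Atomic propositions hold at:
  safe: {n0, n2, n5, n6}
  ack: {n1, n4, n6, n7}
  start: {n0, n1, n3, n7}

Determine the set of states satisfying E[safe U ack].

E[safe U ack]: least fixpoint, start Z0 = Sat(ack) = {n1, n4, n6, n7}, add states in Sat(safe) with some successor in Z. Z1 = {n1, n2, n4, n6, n7}; fixed.
Sat(E[safe U ack]) = {n1, n2, n4, n6, n7}

{n1, n2, n4, n6, n7}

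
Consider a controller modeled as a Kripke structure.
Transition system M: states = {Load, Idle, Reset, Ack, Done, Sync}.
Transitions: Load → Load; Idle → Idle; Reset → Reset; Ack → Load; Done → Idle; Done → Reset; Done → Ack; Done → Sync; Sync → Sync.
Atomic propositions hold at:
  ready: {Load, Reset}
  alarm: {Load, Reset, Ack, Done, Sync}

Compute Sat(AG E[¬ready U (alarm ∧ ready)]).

Sat(¬ready) = {Idle, Ack, Done, Sync}
Sat(alarm ∧ ready) = {Load, Reset}
E[¬ready U (alarm ∧ ready)]: least fixpoint, start Z0 = Sat((alarm ∧ ready)) = {Load, Reset}, add states in Sat(¬ready) with some successor in Z. Z1 = {Load, Reset, Ack, Done}; fixed.
Sat(E[¬ready U (alarm ∧ ready)]) = {Load, Reset, Ack, Done}
AG E[¬ready U (alarm ∧ ready)]: greatest fixpoint, start Z0 = {Load, Reset, Ack, Done}, keep only states in Sat with every successor in Z. Z1 = {Load, Reset, Ack}; fixed.
Sat(AG E[¬ready U (alarm ∧ ready)]) = {Load, Reset, Ack}

{Load, Reset, Ack}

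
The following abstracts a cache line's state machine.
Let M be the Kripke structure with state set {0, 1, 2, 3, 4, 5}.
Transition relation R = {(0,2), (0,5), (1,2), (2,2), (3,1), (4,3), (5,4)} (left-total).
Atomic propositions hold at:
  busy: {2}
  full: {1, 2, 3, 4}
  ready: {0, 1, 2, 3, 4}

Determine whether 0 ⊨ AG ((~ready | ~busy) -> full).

No

Sat(~ready) = {5}
Sat(~busy) = {0, 1, 3, 4, 5}
Sat(~ready | ~busy) = {0, 1, 3, 4, 5}
Sat((~ready | ~busy) -> full) = {1, 2, 3, 4}
AG ((~ready | ~busy) -> full): greatest fixpoint, start Z0 = {1, 2, 3, 4}, keep only states in Sat with every successor in Z. Already a fixed point.
Sat(AG ((~ready | ~busy) -> full)) = {1, 2, 3, 4}
0 ∉ Sat(AG ((~ready | ~busy) -> full)) = {1, 2, 3, 4}, so the formula does not hold at 0.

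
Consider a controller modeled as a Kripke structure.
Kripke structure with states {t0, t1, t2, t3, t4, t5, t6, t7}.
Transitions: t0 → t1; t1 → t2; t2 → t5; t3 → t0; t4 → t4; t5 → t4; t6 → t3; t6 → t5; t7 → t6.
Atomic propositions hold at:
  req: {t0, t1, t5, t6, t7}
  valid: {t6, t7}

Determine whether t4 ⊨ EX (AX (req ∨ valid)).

No

Sat(req ∨ valid) = {t0, t1, t5, t6, t7}
Sat(AX (req ∨ valid)) = {s : every successor in {t0, t1, t5, t6, t7}} = {t0, t2, t3, t7}
Sat(EX (AX (req ∨ valid))) = {s : some successor in {t0, t2, t3, t7}} = {t1, t3, t6}
t4 ∉ Sat(EX (AX (req ∨ valid))) = {t1, t3, t6}, so the formula does not hold at t4.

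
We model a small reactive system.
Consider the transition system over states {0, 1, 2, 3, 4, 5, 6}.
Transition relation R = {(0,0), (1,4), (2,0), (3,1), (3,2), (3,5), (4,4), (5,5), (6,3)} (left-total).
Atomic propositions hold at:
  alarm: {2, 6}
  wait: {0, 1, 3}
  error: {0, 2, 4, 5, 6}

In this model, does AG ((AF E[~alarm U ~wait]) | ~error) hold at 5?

Sat(~alarm) = {0, 1, 3, 4, 5}
Sat(~wait) = {2, 4, 5, 6}
E[~alarm U ~wait]: least fixpoint, start Z0 = Sat(~wait) = {2, 4, 5, 6}, add states in Sat(~alarm) with some successor in Z. Z1 = {1, 2, 3, 4, 5, 6}; fixed.
Sat(E[~alarm U ~wait]) = {1, 2, 3, 4, 5, 6}
AF E[~alarm U ~wait]: least fixpoint, start Z0 = {1, 2, 3, 4, 5, 6}, add states with every successor in Z. Already a fixed point.
Sat(AF E[~alarm U ~wait]) = {1, 2, 3, 4, 5, 6}
Sat(~error) = {1, 3}
Sat((AF E[~alarm U ~wait]) | ~error) = {1, 2, 3, 4, 5, 6}
AG ((AF E[~alarm U ~wait]) | ~error): greatest fixpoint, start Z0 = {1, 2, 3, 4, 5, 6}, keep only states in Sat with every successor in Z. Z1 = {1, 3, 4, 5, 6}; Z2 = {1, 4, 5, 6}; Z3 = {1, 4, 5}; fixed.
Sat(AG ((AF E[~alarm U ~wait]) | ~error)) = {1, 4, 5}
5 ∈ Sat(AG ((AF E[~alarm U ~wait]) | ~error)) = {1, 4, 5}, so the formula holds at 5.

Yes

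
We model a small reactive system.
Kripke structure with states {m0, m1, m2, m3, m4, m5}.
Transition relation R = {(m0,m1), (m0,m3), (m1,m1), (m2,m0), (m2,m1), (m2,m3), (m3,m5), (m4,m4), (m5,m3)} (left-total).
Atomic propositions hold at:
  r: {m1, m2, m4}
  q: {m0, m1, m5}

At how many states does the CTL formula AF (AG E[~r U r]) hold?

2

Sat(~r) = {m0, m3, m5}
E[~r U r]: least fixpoint, start Z0 = Sat(r) = {m1, m2, m4}, add states in Sat(~r) with some successor in Z. Z1 = {m0, m1, m2, m4}; fixed.
Sat(E[~r U r]) = {m0, m1, m2, m4}
AG E[~r U r]: greatest fixpoint, start Z0 = {m0, m1, m2, m4}, keep only states in Sat with every successor in Z. Z1 = {m1, m4}; fixed.
Sat(AG E[~r U r]) = {m1, m4}
AF (AG E[~r U r]): least fixpoint, start Z0 = {m1, m4}, add states with every successor in Z. Already a fixed point.
Sat(AF (AG E[~r U r])) = {m1, m4}
|Sat(AF (AG E[~r U r]))| = |{m1, m4}| = 2.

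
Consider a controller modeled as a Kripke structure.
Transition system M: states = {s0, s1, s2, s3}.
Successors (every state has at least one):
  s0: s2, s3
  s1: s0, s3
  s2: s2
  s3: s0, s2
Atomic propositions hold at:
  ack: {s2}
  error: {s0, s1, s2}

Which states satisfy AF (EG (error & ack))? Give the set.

Sat(error & ack) = {s2}
EG (error & ack): greatest fixpoint, start Z0 = {s2}, keep only states in Sat with some successor in Z. Already a fixed point.
Sat(EG (error & ack)) = {s2}
AF (EG (error & ack)): least fixpoint, start Z0 = {s2}, add states with every successor in Z. Already a fixed point.
Sat(AF (EG (error & ack))) = {s2}

{s2}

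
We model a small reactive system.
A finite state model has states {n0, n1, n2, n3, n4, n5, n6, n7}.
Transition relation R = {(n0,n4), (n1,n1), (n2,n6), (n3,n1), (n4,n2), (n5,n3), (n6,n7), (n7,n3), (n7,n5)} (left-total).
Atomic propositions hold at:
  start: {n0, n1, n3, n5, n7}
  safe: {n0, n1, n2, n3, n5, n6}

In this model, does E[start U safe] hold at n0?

Yes

E[start U safe]: least fixpoint, start Z0 = Sat(safe) = {n0, n1, n2, n3, n5, n6}, add states in Sat(start) with some successor in Z. Z1 = {n0, n1, n2, n3, n5, n6, n7}; fixed.
Sat(E[start U safe]) = {n0, n1, n2, n3, n5, n6, n7}
n0 ∈ Sat(E[start U safe]) = {n0, n1, n2, n3, n5, n6, n7}, so the formula holds at n0.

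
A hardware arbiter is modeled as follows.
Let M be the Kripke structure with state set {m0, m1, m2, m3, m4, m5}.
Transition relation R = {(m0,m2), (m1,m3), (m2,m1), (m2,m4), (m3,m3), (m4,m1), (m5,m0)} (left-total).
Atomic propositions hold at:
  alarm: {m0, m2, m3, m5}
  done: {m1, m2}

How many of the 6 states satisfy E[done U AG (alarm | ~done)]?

Sat(~done) = {m0, m3, m4, m5}
Sat(alarm | ~done) = {m0, m2, m3, m4, m5}
AG (alarm | ~done): greatest fixpoint, start Z0 = {m0, m2, m3, m4, m5}, keep only states in Sat with every successor in Z. Z1 = {m0, m3, m5}; Z2 = {m3, m5}; Z3 = {m3}; fixed.
Sat(AG (alarm | ~done)) = {m3}
E[done U AG (alarm | ~done)]: least fixpoint, start Z0 = Sat(AG (alarm | ~done)) = {m3}, add states in Sat(done) with some successor in Z. Z1 = {m1, m3}; Z2 = {m1, m2, m3}; fixed.
Sat(E[done U AG (alarm | ~done)]) = {m1, m2, m3}
|Sat(E[done U AG (alarm | ~done)])| = |{m1, m2, m3}| = 3.

3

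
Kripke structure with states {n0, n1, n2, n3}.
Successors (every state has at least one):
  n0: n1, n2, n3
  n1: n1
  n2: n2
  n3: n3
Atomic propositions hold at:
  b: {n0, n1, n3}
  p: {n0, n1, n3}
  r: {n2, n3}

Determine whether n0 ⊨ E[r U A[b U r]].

A[b U r]: least fixpoint, start Z0 = Sat(r) = {n2, n3}, add states in Sat(b) with every successor in Z. Already a fixed point.
Sat(A[b U r]) = {n2, n3}
E[r U A[b U r]]: least fixpoint, start Z0 = Sat(A[b U r]) = {n2, n3}, add states in Sat(r) with some successor in Z. Already a fixed point.
Sat(E[r U A[b U r]]) = {n2, n3}
n0 ∉ Sat(E[r U A[b U r]]) = {n2, n3}, so the formula does not hold at n0.

No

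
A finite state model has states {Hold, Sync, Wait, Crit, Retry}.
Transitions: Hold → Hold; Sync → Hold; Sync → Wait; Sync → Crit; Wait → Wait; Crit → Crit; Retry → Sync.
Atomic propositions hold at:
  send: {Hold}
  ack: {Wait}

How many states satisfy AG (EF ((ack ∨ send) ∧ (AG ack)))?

Sat(ack ∨ send) = {Hold, Wait}
AG ack: greatest fixpoint, start Z0 = {Wait}, keep only states in Sat with every successor in Z. Already a fixed point.
Sat(AG ack) = {Wait}
Sat((ack ∨ send) ∧ (AG ack)) = {Wait}
EF ((ack ∨ send) ∧ (AG ack)): least fixpoint, start Z0 = {Wait}, add states with some successor in Z. Z1 = {Sync, Wait}; Z2 = {Sync, Wait, Retry}; fixed.
Sat(EF ((ack ∨ send) ∧ (AG ack))) = {Sync, Wait, Retry}
AG (EF ((ack ∨ send) ∧ (AG ack))): greatest fixpoint, start Z0 = {Sync, Wait, Retry}, keep only states in Sat with every successor in Z. Z1 = {Wait, Retry}; Z2 = {Wait}; fixed.
Sat(AG (EF ((ack ∨ send) ∧ (AG ack)))) = {Wait}
|Sat(AG (EF ((ack ∨ send) ∧ (AG ack))))| = |{Wait}| = 1.

1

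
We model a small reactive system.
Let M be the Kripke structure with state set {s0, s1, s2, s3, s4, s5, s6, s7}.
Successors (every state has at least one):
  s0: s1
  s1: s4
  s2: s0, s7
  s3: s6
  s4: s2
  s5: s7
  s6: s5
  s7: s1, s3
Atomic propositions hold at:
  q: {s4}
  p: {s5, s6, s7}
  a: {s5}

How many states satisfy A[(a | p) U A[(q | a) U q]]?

1

Sat(a | p) = {s5, s6, s7}
Sat(q | a) = {s4, s5}
A[(q | a) U q]: least fixpoint, start Z0 = Sat(q) = {s4}, add states in Sat(q | a) with every successor in Z. Already a fixed point.
Sat(A[(q | a) U q]) = {s4}
A[(a | p) U A[(q | a) U q]]: least fixpoint, start Z0 = Sat(A[(q | a) U q]) = {s4}, add states in Sat(a | p) with every successor in Z. Already a fixed point.
Sat(A[(a | p) U A[(q | a) U q]]) = {s4}
|Sat(A[(a | p) U A[(q | a) U q]])| = |{s4}| = 1.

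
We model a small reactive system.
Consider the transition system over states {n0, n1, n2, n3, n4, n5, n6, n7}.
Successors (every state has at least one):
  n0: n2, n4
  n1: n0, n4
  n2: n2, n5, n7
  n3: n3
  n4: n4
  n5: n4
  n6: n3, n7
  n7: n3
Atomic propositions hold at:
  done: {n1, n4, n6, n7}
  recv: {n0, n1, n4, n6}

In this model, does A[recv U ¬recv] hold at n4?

No

Sat(¬recv) = {n2, n3, n5, n7}
A[recv U ¬recv]: least fixpoint, start Z0 = Sat(¬recv) = {n2, n3, n5, n7}, add states in Sat(recv) with every successor in Z. Z1 = {n2, n3, n5, n6, n7}; fixed.
Sat(A[recv U ¬recv]) = {n2, n3, n5, n6, n7}
n4 ∉ Sat(A[recv U ¬recv]) = {n2, n3, n5, n6, n7}, so the formula does not hold at n4.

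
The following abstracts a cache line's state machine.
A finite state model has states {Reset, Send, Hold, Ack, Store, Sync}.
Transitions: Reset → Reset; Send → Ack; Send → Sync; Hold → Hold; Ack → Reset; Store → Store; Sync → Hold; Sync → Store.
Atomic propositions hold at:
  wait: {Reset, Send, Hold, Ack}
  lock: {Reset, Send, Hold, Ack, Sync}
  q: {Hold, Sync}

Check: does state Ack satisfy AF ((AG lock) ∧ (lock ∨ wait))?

Yes

AG lock: greatest fixpoint, start Z0 = {Reset, Send, Hold, Ack, Sync}, keep only states in Sat with every successor in Z. Z1 = {Reset, Send, Hold, Ack}; Z2 = {Reset, Hold, Ack}; fixed.
Sat(AG lock) = {Reset, Hold, Ack}
Sat(lock ∨ wait) = {Reset, Send, Hold, Ack, Sync}
Sat((AG lock) ∧ (lock ∨ wait)) = {Reset, Hold, Ack}
AF ((AG lock) ∧ (lock ∨ wait)): least fixpoint, start Z0 = {Reset, Hold, Ack}, add states with every successor in Z. Already a fixed point.
Sat(AF ((AG lock) ∧ (lock ∨ wait))) = {Reset, Hold, Ack}
Ack ∈ Sat(AF ((AG lock) ∧ (lock ∨ wait))) = {Reset, Hold, Ack}, so the formula holds at Ack.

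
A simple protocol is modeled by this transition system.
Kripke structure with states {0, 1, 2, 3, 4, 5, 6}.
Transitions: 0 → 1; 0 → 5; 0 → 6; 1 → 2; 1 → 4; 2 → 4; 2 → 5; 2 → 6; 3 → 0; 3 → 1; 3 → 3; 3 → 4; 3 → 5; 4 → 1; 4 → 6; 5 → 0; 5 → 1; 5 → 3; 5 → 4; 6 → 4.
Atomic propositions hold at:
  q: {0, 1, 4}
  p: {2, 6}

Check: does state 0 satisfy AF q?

Yes

AF q: least fixpoint, start Z0 = {0, 1, 4}, add states with every successor in Z. Z1 = {0, 1, 4, 6}; fixed.
Sat(AF q) = {0, 1, 4, 6}
0 ∈ Sat(AF q) = {0, 1, 4, 6}, so the formula holds at 0.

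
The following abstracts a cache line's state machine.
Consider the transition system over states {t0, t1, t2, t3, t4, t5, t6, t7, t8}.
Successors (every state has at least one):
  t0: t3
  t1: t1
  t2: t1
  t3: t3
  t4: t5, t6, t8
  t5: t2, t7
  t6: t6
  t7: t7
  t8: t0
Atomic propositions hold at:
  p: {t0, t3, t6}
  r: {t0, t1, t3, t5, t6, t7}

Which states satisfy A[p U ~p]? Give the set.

Sat(~p) = {t1, t2, t4, t5, t7, t8}
A[p U ~p]: least fixpoint, start Z0 = Sat(~p) = {t1, t2, t4, t5, t7, t8}, add states in Sat(p) with every successor in Z. Already a fixed point.
Sat(A[p U ~p]) = {t1, t2, t4, t5, t7, t8}

{t1, t2, t4, t5, t7, t8}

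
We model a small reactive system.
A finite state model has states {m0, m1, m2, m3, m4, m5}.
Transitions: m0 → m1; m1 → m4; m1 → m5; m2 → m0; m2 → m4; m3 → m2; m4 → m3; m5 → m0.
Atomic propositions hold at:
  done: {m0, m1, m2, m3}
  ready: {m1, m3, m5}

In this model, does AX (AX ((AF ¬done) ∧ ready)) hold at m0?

Sat(¬done) = {m4, m5}
AF ¬done: least fixpoint, start Z0 = {m4, m5}, add states with every successor in Z. Z1 = {m1, m4, m5}; Z2 = {m0, m1, m4, m5}; Z3 = {m0, m1, m2, m4, m5}; Z4 = {m0, m1, m2, m3, m4, m5}; fixed.
Sat(AF ¬done) = {m0, m1, m2, m3, m4, m5}
Sat((AF ¬done) ∧ ready) = {m1, m3, m5}
Sat(AX ((AF ¬done) ∧ ready)) = {s : every successor in {m1, m3, m5}} = {m0, m4}
Sat(AX (AX ((AF ¬done) ∧ ready))) = {s : every successor in {m0, m4}} = {m2, m5}
m0 ∉ Sat(AX (AX ((AF ¬done) ∧ ready))) = {m2, m5}, so the formula does not hold at m0.

No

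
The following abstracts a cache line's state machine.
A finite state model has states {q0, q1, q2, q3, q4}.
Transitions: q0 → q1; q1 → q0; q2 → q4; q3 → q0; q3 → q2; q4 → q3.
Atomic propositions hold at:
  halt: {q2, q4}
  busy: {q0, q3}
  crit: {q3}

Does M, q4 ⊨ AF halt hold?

AF halt: least fixpoint, start Z0 = {q2, q4}, add states with every successor in Z. Already a fixed point.
Sat(AF halt) = {q2, q4}
q4 ∈ Sat(AF halt) = {q2, q4}, so the formula holds at q4.

Yes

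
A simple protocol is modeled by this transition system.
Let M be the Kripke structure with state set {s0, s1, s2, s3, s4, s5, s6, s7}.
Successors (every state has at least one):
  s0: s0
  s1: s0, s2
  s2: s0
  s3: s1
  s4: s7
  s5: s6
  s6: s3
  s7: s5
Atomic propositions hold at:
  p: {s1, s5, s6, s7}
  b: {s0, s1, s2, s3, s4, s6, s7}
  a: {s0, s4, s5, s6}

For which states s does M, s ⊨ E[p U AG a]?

{s0, s1}

AG a: greatest fixpoint, start Z0 = {s0, s4, s5, s6}, keep only states in Sat with every successor in Z. Z1 = {s0, s5}; Z2 = {s0}; fixed.
Sat(AG a) = {s0}
E[p U AG a]: least fixpoint, start Z0 = Sat(AG a) = {s0}, add states in Sat(p) with some successor in Z. Z1 = {s0, s1}; fixed.
Sat(E[p U AG a]) = {s0, s1}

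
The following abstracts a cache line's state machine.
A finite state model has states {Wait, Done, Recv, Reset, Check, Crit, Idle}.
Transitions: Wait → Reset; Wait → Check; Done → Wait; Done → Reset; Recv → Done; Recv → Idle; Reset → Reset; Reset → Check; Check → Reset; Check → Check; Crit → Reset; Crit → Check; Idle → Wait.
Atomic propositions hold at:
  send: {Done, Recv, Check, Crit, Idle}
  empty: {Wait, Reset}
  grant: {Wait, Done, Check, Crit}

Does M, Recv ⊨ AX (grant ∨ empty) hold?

No

Sat(grant ∨ empty) = {Wait, Done, Reset, Check, Crit}
Sat(AX (grant ∨ empty)) = {s : every successor in {Wait, Done, Reset, Check, Crit}} = {Wait, Done, Reset, Check, Crit, Idle}
Recv ∉ Sat(AX (grant ∨ empty)) = {Wait, Done, Reset, Check, Crit, Idle}, so the formula does not hold at Recv.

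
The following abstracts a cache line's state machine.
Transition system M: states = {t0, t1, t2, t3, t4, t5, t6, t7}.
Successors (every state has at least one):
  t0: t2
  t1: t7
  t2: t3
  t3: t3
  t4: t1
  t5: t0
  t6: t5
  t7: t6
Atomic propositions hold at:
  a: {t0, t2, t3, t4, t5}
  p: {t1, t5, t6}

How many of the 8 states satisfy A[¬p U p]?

Sat(¬p) = {t0, t2, t3, t4, t7}
A[¬p U p]: least fixpoint, start Z0 = Sat(p) = {t1, t5, t6}, add states in Sat(¬p) with every successor in Z. Z1 = {t1, t4, t5, t6, t7}; fixed.
Sat(A[¬p U p]) = {t1, t4, t5, t6, t7}
|Sat(A[¬p U p])| = |{t1, t4, t5, t6, t7}| = 5.

5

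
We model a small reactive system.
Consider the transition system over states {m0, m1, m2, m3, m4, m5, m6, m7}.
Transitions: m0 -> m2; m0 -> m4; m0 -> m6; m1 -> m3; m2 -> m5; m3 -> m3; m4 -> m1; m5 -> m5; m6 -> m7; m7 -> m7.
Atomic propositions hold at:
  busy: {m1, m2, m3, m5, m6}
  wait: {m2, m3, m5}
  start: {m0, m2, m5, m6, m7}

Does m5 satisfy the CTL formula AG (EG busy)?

Yes

EG busy: greatest fixpoint, start Z0 = {m1, m2, m3, m5, m6}, keep only states in Sat with some successor in Z. Z1 = {m1, m2, m3, m5}; fixed.
Sat(EG busy) = {m1, m2, m3, m5}
AG (EG busy): greatest fixpoint, start Z0 = {m1, m2, m3, m5}, keep only states in Sat with every successor in Z. Already a fixed point.
Sat(AG (EG busy)) = {m1, m2, m3, m5}
m5 ∈ Sat(AG (EG busy)) = {m1, m2, m3, m5}, so the formula holds at m5.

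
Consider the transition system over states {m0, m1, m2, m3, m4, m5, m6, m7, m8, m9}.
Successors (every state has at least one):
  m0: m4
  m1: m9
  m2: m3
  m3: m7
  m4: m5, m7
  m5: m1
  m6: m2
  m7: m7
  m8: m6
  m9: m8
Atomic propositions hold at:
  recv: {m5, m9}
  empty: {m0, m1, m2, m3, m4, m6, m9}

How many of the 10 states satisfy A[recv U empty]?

A[recv U empty]: least fixpoint, start Z0 = Sat(empty) = {m0, m1, m2, m3, m4, m6, m9}, add states in Sat(recv) with every successor in Z. Z1 = {m0, m1, m2, m3, m4, m5, m6, m9}; fixed.
Sat(A[recv U empty]) = {m0, m1, m2, m3, m4, m5, m6, m9}
|Sat(A[recv U empty])| = |{m0, m1, m2, m3, m4, m5, m6, m9}| = 8.

8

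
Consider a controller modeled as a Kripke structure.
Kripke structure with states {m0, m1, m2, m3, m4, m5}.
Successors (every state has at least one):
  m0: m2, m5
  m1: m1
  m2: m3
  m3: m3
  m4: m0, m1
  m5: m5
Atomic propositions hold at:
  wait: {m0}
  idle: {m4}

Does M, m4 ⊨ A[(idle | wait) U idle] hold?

Sat(idle | wait) = {m0, m4}
A[(idle | wait) U idle]: least fixpoint, start Z0 = Sat(idle) = {m4}, add states in Sat(idle | wait) with every successor in Z. Already a fixed point.
Sat(A[(idle | wait) U idle]) = {m4}
m4 ∈ Sat(A[(idle | wait) U idle]) = {m4}, so the formula holds at m4.

Yes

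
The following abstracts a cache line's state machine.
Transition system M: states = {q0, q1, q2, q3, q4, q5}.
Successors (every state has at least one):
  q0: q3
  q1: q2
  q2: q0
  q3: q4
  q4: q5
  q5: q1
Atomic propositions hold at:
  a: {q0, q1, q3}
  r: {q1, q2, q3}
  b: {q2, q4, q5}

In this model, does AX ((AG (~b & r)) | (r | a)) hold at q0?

Yes

Sat(~b) = {q0, q1, q3}
Sat(~b & r) = {q1, q3}
AG (~b & r): greatest fixpoint, start Z0 = {q1, q3}, keep only states in Sat with every successor in Z. Z1 = ∅; fixed.
Sat(AG (~b & r)) = ∅
Sat(r | a) = {q0, q1, q2, q3}
Sat((AG (~b & r)) | (r | a)) = {q0, q1, q2, q3}
Sat(AX ((AG (~b & r)) | (r | a))) = {s : every successor in {q0, q1, q2, q3}} = {q0, q1, q2, q5}
q0 ∈ Sat(AX ((AG (~b & r)) | (r | a))) = {q0, q1, q2, q5}, so the formula holds at q0.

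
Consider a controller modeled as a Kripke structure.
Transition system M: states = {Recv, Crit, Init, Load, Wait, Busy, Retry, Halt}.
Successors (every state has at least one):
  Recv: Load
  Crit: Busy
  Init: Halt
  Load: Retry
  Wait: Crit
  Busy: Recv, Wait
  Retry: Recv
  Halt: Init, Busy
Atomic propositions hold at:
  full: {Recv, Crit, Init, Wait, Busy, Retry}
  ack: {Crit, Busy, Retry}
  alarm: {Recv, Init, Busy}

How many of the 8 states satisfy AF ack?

AF ack: least fixpoint, start Z0 = {Crit, Busy, Retry}, add states with every successor in Z. Z1 = {Crit, Load, Wait, Busy, Retry}; Z2 = {Recv, Crit, Load, Wait, Busy, Retry}; fixed.
Sat(AF ack) = {Recv, Crit, Load, Wait, Busy, Retry}
|Sat(AF ack)| = |{Recv, Crit, Load, Wait, Busy, Retry}| = 6.

6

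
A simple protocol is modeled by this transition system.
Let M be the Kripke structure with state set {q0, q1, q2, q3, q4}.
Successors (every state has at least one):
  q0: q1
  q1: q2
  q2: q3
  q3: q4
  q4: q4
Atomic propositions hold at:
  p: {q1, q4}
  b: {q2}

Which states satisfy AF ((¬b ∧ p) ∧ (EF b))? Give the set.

{q0, q1}

Sat(¬b) = {q0, q1, q3, q4}
Sat(¬b ∧ p) = {q1, q4}
EF b: least fixpoint, start Z0 = {q2}, add states with some successor in Z. Z1 = {q1, q2}; Z2 = {q0, q1, q2}; fixed.
Sat(EF b) = {q0, q1, q2}
Sat((¬b ∧ p) ∧ (EF b)) = {q1}
AF ((¬b ∧ p) ∧ (EF b)): least fixpoint, start Z0 = {q1}, add states with every successor in Z. Z1 = {q0, q1}; fixed.
Sat(AF ((¬b ∧ p) ∧ (EF b))) = {q0, q1}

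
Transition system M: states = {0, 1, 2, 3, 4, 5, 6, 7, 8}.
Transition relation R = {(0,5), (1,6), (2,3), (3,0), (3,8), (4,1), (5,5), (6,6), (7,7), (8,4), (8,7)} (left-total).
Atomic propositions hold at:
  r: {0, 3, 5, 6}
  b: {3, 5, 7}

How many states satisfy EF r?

8

EF r: least fixpoint, start Z0 = {0, 3, 5, 6}, add states with some successor in Z. Z1 = {0, 1, 2, 3, 5, 6}; Z2 = {0, 1, 2, 3, 4, 5, 6}; Z3 = {0, 1, 2, 3, 4, 5, 6, 8}; fixed.
Sat(EF r) = {0, 1, 2, 3, 4, 5, 6, 8}
|Sat(EF r)| = |{0, 1, 2, 3, 4, 5, 6, 8}| = 8.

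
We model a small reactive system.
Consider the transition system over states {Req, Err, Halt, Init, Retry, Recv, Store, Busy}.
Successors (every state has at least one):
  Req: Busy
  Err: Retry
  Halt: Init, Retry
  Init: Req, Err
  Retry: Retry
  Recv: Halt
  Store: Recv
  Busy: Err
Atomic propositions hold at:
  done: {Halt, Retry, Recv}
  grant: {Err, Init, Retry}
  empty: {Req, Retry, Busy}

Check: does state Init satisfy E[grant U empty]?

Yes

E[grant U empty]: least fixpoint, start Z0 = Sat(empty) = {Req, Retry, Busy}, add states in Sat(grant) with some successor in Z. Z1 = {Req, Err, Init, Retry, Busy}; fixed.
Sat(E[grant U empty]) = {Req, Err, Init, Retry, Busy}
Init ∈ Sat(E[grant U empty]) = {Req, Err, Init, Retry, Busy}, so the formula holds at Init.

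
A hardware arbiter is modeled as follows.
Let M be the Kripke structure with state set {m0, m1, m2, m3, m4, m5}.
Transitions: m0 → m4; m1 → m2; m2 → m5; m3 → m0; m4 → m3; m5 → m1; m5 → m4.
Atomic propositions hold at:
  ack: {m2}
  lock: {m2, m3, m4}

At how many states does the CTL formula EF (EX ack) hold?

3

Sat(EX ack) = {s : some successor in {m2}} = {m1}
EF (EX ack): least fixpoint, start Z0 = {m1}, add states with some successor in Z. Z1 = {m1, m5}; Z2 = {m1, m2, m5}; fixed.
Sat(EF (EX ack)) = {m1, m2, m5}
|Sat(EF (EX ack))| = |{m1, m2, m5}| = 3.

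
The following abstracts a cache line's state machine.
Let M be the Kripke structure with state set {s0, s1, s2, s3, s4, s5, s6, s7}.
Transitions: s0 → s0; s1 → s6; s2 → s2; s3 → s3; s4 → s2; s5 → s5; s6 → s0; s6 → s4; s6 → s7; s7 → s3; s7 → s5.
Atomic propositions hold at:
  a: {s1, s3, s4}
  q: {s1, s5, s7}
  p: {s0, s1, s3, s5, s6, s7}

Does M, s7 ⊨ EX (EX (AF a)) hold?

AF a: least fixpoint, start Z0 = {s1, s3, s4}, add states with every successor in Z. Already a fixed point.
Sat(AF a) = {s1, s3, s4}
Sat(EX (AF a)) = {s : some successor in {s1, s3, s4}} = {s3, s6, s7}
Sat(EX (EX (AF a))) = {s : some successor in {s3, s6, s7}} = {s1, s3, s6, s7}
s7 ∈ Sat(EX (EX (AF a))) = {s1, s3, s6, s7}, so the formula holds at s7.

Yes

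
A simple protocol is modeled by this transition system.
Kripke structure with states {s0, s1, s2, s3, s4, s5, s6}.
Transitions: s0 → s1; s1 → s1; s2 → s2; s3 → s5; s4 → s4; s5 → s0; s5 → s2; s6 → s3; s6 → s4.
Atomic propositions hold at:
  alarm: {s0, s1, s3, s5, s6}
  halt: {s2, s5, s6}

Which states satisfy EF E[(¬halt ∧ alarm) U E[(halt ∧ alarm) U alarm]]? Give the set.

Sat(¬halt) = {s0, s1, s3, s4}
Sat(¬halt ∧ alarm) = {s0, s1, s3}
Sat(halt ∧ alarm) = {s5, s6}
E[(halt ∧ alarm) U alarm]: least fixpoint, start Z0 = Sat(alarm) = {s0, s1, s3, s5, s6}, add states in Sat(halt ∧ alarm) with some successor in Z. Already a fixed point.
Sat(E[(halt ∧ alarm) U alarm]) = {s0, s1, s3, s5, s6}
E[(¬halt ∧ alarm) U E[(halt ∧ alarm) U alarm]]: least fixpoint, start Z0 = Sat(E[(halt ∧ alarm) U alarm]) = {s0, s1, s3, s5, s6}, add states in Sat(¬halt ∧ alarm) with some successor in Z. Already a fixed point.
Sat(E[(¬halt ∧ alarm) U E[(halt ∧ alarm) U alarm]]) = {s0, s1, s3, s5, s6}
EF E[(¬halt ∧ alarm) U E[(halt ∧ alarm) U alarm]]: least fixpoint, start Z0 = {s0, s1, s3, s5, s6}, add states with some successor in Z. Already a fixed point.
Sat(EF E[(¬halt ∧ alarm) U E[(halt ∧ alarm) U alarm]]) = {s0, s1, s3, s5, s6}

{s0, s1, s3, s5, s6}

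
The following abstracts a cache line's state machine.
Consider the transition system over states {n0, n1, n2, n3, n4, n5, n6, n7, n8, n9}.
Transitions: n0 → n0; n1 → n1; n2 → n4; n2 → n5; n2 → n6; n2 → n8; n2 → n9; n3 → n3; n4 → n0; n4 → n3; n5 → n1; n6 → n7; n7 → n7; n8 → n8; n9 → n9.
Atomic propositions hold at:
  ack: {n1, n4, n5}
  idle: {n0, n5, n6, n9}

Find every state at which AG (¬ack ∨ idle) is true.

Sat(¬ack) = {n0, n2, n3, n6, n7, n8, n9}
Sat(¬ack ∨ idle) = {n0, n2, n3, n5, n6, n7, n8, n9}
AG (¬ack ∨ idle): greatest fixpoint, start Z0 = {n0, n2, n3, n5, n6, n7, n8, n9}, keep only states in Sat with every successor in Z. Z1 = {n0, n3, n6, n7, n8, n9}; fixed.
Sat(AG (¬ack ∨ idle)) = {n0, n3, n6, n7, n8, n9}

{n0, n3, n6, n7, n8, n9}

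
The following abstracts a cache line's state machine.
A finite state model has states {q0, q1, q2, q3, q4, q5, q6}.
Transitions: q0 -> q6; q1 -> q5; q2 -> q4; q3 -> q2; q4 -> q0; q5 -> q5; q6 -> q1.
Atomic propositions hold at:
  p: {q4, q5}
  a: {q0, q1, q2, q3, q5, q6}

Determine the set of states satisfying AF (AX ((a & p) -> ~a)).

{q0, q2, q3, q4, q6}

Sat(a & p) = {q5}
Sat(~a) = {q4}
Sat((a & p) -> ~a) = {q0, q1, q2, q3, q4, q6}
Sat(AX ((a & p) -> ~a)) = {s : every successor in {q0, q1, q2, q3, q4, q6}} = {q0, q2, q3, q4, q6}
AF (AX ((a & p) -> ~a)): least fixpoint, start Z0 = {q0, q2, q3, q4, q6}, add states with every successor in Z. Already a fixed point.
Sat(AF (AX ((a & p) -> ~a))) = {q0, q2, q3, q4, q6}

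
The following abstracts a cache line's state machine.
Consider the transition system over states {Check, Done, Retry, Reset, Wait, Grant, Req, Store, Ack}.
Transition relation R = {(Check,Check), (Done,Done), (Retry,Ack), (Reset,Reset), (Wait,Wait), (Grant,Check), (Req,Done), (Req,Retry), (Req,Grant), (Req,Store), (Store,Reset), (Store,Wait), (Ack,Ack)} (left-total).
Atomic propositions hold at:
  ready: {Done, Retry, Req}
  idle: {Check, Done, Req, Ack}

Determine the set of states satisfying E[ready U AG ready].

AG ready: greatest fixpoint, start Z0 = {Done, Retry, Req}, keep only states in Sat with every successor in Z. Z1 = {Done}; fixed.
Sat(AG ready) = {Done}
E[ready U AG ready]: least fixpoint, start Z0 = Sat(AG ready) = {Done}, add states in Sat(ready) with some successor in Z. Z1 = {Done, Req}; fixed.
Sat(E[ready U AG ready]) = {Done, Req}

{Done, Req}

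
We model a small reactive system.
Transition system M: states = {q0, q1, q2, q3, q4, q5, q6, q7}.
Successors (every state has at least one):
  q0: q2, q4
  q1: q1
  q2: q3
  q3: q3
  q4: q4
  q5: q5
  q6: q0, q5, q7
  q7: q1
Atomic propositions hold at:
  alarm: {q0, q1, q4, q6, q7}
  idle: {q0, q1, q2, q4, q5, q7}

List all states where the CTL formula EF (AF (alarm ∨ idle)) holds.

Sat(alarm ∨ idle) = {q0, q1, q2, q4, q5, q6, q7}
AF (alarm ∨ idle): least fixpoint, start Z0 = {q0, q1, q2, q4, q5, q6, q7}, add states with every successor in Z. Already a fixed point.
Sat(AF (alarm ∨ idle)) = {q0, q1, q2, q4, q5, q6, q7}
EF (AF (alarm ∨ idle)): least fixpoint, start Z0 = {q0, q1, q2, q4, q5, q6, q7}, add states with some successor in Z. Already a fixed point.
Sat(EF (AF (alarm ∨ idle))) = {q0, q1, q2, q4, q5, q6, q7}

{q0, q1, q2, q4, q5, q6, q7}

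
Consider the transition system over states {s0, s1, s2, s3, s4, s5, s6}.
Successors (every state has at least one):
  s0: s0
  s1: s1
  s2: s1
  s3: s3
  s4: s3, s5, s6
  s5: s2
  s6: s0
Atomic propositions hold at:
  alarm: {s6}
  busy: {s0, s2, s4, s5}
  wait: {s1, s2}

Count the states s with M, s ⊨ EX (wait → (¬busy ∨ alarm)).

Sat(¬busy) = {s1, s3, s6}
Sat(¬busy ∨ alarm) = {s1, s3, s6}
Sat(wait → (¬busy ∨ alarm)) = {s0, s1, s3, s4, s5, s6}
Sat(EX (wait → (¬busy ∨ alarm))) = {s : some successor in {s0, s1, s3, s4, s5, s6}} = {s0, s1, s2, s3, s4, s6}
|Sat(EX (wait → (¬busy ∨ alarm)))| = |{s0, s1, s2, s3, s4, s6}| = 6.

6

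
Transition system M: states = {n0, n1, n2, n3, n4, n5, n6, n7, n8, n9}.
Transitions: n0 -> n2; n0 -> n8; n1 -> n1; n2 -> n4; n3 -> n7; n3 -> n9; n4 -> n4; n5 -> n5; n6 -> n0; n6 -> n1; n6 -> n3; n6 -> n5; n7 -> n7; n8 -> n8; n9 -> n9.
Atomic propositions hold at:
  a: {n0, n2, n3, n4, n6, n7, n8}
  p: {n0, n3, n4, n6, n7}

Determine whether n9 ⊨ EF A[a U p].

No

A[a U p]: least fixpoint, start Z0 = Sat(p) = {n0, n3, n4, n6, n7}, add states in Sat(a) with every successor in Z. Z1 = {n0, n2, n3, n4, n6, n7}; fixed.
Sat(A[a U p]) = {n0, n2, n3, n4, n6, n7}
EF A[a U p]: least fixpoint, start Z0 = {n0, n2, n3, n4, n6, n7}, add states with some successor in Z. Already a fixed point.
Sat(EF A[a U p]) = {n0, n2, n3, n4, n6, n7}
n9 ∉ Sat(EF A[a U p]) = {n0, n2, n3, n4, n6, n7}, so the formula does not hold at n9.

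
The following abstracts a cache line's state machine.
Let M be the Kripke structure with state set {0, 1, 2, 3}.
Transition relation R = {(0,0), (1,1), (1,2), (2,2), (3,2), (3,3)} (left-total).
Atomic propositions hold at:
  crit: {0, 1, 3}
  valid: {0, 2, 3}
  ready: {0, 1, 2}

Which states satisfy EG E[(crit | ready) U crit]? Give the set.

{0, 1, 3}

Sat(crit | ready) = {0, 1, 2, 3}
E[(crit | ready) U crit]: least fixpoint, start Z0 = Sat(crit) = {0, 1, 3}, add states in Sat(crit | ready) with some successor in Z. Already a fixed point.
Sat(E[(crit | ready) U crit]) = {0, 1, 3}
EG E[(crit | ready) U crit]: greatest fixpoint, start Z0 = {0, 1, 3}, keep only states in Sat with some successor in Z. Already a fixed point.
Sat(EG E[(crit | ready) U crit]) = {0, 1, 3}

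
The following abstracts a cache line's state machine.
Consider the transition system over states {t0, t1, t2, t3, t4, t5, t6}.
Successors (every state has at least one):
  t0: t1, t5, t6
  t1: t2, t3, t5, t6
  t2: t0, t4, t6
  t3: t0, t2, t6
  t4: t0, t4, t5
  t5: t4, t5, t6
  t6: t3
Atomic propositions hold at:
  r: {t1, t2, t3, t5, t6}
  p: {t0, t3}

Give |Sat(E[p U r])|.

6

E[p U r]: least fixpoint, start Z0 = Sat(r) = {t1, t2, t3, t5, t6}, add states in Sat(p) with some successor in Z. Z1 = {t0, t1, t2, t3, t5, t6}; fixed.
Sat(E[p U r]) = {t0, t1, t2, t3, t5, t6}
|Sat(E[p U r])| = |{t0, t1, t2, t3, t5, t6}| = 6.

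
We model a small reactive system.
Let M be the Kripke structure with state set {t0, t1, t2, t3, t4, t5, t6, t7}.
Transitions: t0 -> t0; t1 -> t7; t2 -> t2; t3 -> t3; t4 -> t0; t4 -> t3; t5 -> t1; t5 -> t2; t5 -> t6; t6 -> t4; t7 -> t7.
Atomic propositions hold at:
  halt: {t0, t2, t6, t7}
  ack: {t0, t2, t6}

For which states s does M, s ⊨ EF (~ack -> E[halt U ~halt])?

{t0, t1, t2, t3, t4, t5, t6}

Sat(~ack) = {t1, t3, t4, t5, t7}
Sat(~halt) = {t1, t3, t4, t5}
E[halt U ~halt]: least fixpoint, start Z0 = Sat(~halt) = {t1, t3, t4, t5}, add states in Sat(halt) with some successor in Z. Z1 = {t1, t3, t4, t5, t6}; fixed.
Sat(E[halt U ~halt]) = {t1, t3, t4, t5, t6}
Sat(~ack -> E[halt U ~halt]) = {t0, t1, t2, t3, t4, t5, t6}
EF (~ack -> E[halt U ~halt]): least fixpoint, start Z0 = {t0, t1, t2, t3, t4, t5, t6}, add states with some successor in Z. Already a fixed point.
Sat(EF (~ack -> E[halt U ~halt])) = {t0, t1, t2, t3, t4, t5, t6}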